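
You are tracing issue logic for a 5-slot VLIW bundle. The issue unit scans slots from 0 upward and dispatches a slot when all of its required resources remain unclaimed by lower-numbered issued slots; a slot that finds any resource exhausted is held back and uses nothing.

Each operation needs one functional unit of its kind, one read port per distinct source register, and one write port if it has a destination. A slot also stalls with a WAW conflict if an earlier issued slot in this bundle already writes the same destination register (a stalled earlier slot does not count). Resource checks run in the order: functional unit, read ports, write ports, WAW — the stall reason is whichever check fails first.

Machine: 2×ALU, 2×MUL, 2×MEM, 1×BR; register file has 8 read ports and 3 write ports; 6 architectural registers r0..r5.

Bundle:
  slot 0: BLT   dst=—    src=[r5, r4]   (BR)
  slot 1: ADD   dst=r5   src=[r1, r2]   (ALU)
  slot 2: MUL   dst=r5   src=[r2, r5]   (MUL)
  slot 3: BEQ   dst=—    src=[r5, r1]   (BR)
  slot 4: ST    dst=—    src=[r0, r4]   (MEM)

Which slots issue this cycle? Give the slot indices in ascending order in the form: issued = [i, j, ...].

[0] BR needs rd=2 wr=0: ok; after: ALU=2 MUL=2 MEM=2 BR=0, R=6, W=3
[1] ALU needs rd=2 wr=1: ok; after: ALU=1 MUL=2 MEM=2 BR=0, R=4, W=2
[2] MUL needs rd=2 wr=1: WAW; after: ALU=1 MUL=2 MEM=2 BR=0, R=4, W=2
[3] BR needs rd=2 wr=0: FU; after: ALU=1 MUL=2 MEM=2 BR=0, R=4, W=2
[4] MEM needs rd=2 wr=0: ok; after: ALU=1 MUL=2 MEM=1 BR=0, R=2, W=2

issued = [0, 1, 4]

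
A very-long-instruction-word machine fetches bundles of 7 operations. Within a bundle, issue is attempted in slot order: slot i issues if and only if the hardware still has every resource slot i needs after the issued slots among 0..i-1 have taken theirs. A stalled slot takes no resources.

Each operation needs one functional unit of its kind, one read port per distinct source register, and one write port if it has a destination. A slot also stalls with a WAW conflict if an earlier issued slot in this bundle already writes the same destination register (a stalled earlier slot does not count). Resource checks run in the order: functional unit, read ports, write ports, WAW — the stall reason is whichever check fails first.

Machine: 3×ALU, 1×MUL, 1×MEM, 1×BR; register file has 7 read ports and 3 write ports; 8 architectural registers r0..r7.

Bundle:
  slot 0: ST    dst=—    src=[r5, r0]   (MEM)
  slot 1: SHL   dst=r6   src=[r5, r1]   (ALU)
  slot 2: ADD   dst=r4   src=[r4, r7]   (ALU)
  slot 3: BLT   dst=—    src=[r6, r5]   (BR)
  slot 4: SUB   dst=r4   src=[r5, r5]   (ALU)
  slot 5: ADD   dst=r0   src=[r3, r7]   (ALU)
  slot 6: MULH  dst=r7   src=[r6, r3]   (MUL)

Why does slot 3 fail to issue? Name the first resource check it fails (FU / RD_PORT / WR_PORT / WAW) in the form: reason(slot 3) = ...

slot 0 (MEM): ISSUE — free A3,Mu1,Ld0,B1 rp5 wp3
slot 1 (ALU): ISSUE — free A2,Mu1,Ld0,B1 rp3 wp2
slot 2 (ALU): ISSUE — free A1,Mu1,Ld0,B1 rp1 wp1
slot 3 (BR): stall RD_PORT — free A1,Mu1,Ld0,B1 rp1 wp1
slot 4 (ALU): stall WAW — free A1,Mu1,Ld0,B1 rp1 wp1
slot 5 (ALU): stall RD_PORT — free A1,Mu1,Ld0,B1 rp1 wp1
slot 6 (MUL): stall RD_PORT — free A1,Mu1,Ld0,B1 rp1 wp1

reason(slot 3) = RD_PORT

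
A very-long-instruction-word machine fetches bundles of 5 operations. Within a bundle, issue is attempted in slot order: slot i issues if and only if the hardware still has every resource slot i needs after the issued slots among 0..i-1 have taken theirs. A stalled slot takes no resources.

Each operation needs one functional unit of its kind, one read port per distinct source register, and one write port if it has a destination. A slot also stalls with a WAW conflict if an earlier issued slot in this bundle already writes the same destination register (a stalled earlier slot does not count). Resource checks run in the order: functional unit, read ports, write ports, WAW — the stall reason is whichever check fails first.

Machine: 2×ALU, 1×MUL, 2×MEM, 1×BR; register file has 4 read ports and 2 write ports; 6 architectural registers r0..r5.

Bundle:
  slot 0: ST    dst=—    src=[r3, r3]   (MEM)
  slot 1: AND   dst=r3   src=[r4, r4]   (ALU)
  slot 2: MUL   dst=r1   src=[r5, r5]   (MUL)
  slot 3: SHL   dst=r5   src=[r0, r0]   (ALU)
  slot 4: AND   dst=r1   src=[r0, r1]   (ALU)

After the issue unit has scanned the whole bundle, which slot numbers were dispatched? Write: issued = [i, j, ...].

issued = [0, 1, 2]

(0) want 1×MEM +1rd +0wr — yes → AL2|MU1|ME1|BR1|rd3|wr2
(1) want 1×ALU +1rd +1wr — yes → AL1|MU1|ME1|BR1|rd2|wr1
(2) want 1×MUL +1rd +1wr — yes → AL1|MU0|ME1|BR1|rd1|wr0
(3) want 1×ALU +1rd +1wr — WR_PORT → AL1|MU0|ME1|BR1|rd1|wr0
(4) want 1×ALU +2rd +1wr — RD_PORT → AL1|MU0|ME1|BR1|rd1|wr0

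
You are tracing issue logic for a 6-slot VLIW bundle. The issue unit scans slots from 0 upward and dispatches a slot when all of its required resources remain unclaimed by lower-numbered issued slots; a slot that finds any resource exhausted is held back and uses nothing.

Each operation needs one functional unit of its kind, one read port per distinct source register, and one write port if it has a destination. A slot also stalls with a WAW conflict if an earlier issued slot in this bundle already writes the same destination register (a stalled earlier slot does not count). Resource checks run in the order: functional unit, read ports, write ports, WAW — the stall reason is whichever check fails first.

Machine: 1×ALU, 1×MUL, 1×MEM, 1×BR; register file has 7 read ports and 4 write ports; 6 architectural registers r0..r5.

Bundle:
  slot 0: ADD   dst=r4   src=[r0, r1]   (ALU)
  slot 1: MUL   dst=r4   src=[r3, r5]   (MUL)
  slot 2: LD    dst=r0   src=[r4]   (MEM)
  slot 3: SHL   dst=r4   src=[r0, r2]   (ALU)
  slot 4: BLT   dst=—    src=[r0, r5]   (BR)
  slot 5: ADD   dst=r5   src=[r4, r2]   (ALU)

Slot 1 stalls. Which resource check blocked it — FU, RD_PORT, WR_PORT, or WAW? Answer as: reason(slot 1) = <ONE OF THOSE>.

[0] ALU needs rd=2 wr=1: ok; after: ALU=0 MUL=1 MEM=1 BR=1, R=5, W=3
[1] MUL needs rd=2 wr=1: WAW; after: ALU=0 MUL=1 MEM=1 BR=1, R=5, W=3
[2] MEM needs rd=1 wr=1: ok; after: ALU=0 MUL=1 MEM=0 BR=1, R=4, W=2
[3] ALU needs rd=2 wr=1: FU; after: ALU=0 MUL=1 MEM=0 BR=1, R=4, W=2
[4] BR needs rd=2 wr=0: ok; after: ALU=0 MUL=1 MEM=0 BR=0, R=2, W=2
[5] ALU needs rd=2 wr=1: FU; after: ALU=0 MUL=1 MEM=0 BR=0, R=2, W=2

reason(slot 1) = WAW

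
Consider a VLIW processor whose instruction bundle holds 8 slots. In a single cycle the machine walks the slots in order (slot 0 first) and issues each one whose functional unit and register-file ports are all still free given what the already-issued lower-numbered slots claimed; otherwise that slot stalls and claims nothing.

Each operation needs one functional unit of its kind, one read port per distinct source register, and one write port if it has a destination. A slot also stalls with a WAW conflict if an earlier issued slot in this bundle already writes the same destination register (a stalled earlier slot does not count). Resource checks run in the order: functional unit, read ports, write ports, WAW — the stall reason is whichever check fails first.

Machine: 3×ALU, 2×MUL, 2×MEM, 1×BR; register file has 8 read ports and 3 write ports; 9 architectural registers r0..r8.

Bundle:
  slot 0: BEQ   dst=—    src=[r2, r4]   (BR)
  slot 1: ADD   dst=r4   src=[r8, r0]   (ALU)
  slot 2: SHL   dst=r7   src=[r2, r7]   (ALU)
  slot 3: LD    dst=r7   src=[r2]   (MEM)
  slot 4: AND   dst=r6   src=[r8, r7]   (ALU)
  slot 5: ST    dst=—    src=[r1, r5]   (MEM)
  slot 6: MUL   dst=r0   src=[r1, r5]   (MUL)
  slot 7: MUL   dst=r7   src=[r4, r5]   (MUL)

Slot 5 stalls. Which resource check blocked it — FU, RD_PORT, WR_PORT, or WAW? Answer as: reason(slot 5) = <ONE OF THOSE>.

#0 BR src=r2,r4 dispatched  <A:3 Mu:2 Ld:2 B:0 rd:6 wr:3>
#1 ALU src=r8,r0 dispatched  <A:2 Mu:2 Ld:2 B:0 rd:4 wr:2>
#2 ALU src=r2,r7 dispatched  <A:1 Mu:2 Ld:2 B:0 rd:2 wr:1>
#3 MEM src=r2 held:WAW  <A:1 Mu:2 Ld:2 B:0 rd:2 wr:1>
#4 ALU src=r8,r7 dispatched  <A:0 Mu:2 Ld:2 B:0 rd:0 wr:0>
#5 MEM src=r1,r5 held:RD_PORT  <A:0 Mu:2 Ld:2 B:0 rd:0 wr:0>
#6 MUL src=r1,r5 held:RD_PORT  <A:0 Mu:2 Ld:2 B:0 rd:0 wr:0>
#7 MUL src=r4,r5 held:RD_PORT  <A:0 Mu:2 Ld:2 B:0 rd:0 wr:0>

reason(slot 5) = RD_PORT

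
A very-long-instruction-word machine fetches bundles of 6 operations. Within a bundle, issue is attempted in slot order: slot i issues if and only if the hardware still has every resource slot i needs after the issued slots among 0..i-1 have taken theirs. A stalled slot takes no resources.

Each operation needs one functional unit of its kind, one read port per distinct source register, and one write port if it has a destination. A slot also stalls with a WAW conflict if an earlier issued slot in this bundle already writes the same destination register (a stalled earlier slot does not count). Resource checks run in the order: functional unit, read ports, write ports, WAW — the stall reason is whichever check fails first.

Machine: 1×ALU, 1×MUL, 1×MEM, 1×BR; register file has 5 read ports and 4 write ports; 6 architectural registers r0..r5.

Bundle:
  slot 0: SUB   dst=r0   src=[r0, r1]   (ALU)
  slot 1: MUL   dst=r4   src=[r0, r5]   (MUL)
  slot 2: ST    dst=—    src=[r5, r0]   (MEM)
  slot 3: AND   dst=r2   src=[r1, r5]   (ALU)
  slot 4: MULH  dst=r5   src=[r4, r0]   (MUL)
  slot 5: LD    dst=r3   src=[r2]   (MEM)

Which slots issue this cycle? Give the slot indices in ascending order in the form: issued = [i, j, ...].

[0] ALU needs rd=2 wr=1: ok; after: ALU=0 MUL=1 MEM=1 BR=1, R=3, W=3
[1] MUL needs rd=2 wr=1: ok; after: ALU=0 MUL=0 MEM=1 BR=1, R=1, W=2
[2] MEM needs rd=2 wr=0: RD_PORT; after: ALU=0 MUL=0 MEM=1 BR=1, R=1, W=2
[3] ALU needs rd=2 wr=1: FU; after: ALU=0 MUL=0 MEM=1 BR=1, R=1, W=2
[4] MUL needs rd=2 wr=1: FU; after: ALU=0 MUL=0 MEM=1 BR=1, R=1, W=2
[5] MEM needs rd=1 wr=1: ok; after: ALU=0 MUL=0 MEM=0 BR=1, R=0, W=1

issued = [0, 1, 5]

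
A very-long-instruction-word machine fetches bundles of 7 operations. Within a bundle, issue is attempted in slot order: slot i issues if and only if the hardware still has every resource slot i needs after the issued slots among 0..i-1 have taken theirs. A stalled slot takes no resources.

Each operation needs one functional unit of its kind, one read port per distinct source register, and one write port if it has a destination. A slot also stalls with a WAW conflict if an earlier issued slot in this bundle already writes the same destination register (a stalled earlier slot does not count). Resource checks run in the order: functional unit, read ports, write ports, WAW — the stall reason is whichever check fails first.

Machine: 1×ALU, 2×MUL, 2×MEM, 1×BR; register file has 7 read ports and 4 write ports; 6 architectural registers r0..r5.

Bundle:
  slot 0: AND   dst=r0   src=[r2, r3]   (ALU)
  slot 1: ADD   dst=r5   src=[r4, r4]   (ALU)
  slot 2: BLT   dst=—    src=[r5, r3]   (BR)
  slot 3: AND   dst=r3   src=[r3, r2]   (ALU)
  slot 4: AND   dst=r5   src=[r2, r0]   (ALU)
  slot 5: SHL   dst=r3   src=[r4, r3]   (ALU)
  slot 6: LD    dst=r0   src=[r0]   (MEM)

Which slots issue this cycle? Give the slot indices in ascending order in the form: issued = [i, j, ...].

#0 ALU src=r2,r3 dispatched  <A:0 Mu:2 Ld:2 B:1 rd:5 wr:3>
#1 ALU src=r4,r4 held:FU  <A:0 Mu:2 Ld:2 B:1 rd:5 wr:3>
#2 BR src=r5,r3 dispatched  <A:0 Mu:2 Ld:2 B:0 rd:3 wr:3>
#3 ALU src=r3,r2 held:FU  <A:0 Mu:2 Ld:2 B:0 rd:3 wr:3>
#4 ALU src=r2,r0 held:FU  <A:0 Mu:2 Ld:2 B:0 rd:3 wr:3>
#5 ALU src=r4,r3 held:FU  <A:0 Mu:2 Ld:2 B:0 rd:3 wr:3>
#6 MEM src=r0 held:WAW  <A:0 Mu:2 Ld:2 B:0 rd:3 wr:3>

issued = [0, 2]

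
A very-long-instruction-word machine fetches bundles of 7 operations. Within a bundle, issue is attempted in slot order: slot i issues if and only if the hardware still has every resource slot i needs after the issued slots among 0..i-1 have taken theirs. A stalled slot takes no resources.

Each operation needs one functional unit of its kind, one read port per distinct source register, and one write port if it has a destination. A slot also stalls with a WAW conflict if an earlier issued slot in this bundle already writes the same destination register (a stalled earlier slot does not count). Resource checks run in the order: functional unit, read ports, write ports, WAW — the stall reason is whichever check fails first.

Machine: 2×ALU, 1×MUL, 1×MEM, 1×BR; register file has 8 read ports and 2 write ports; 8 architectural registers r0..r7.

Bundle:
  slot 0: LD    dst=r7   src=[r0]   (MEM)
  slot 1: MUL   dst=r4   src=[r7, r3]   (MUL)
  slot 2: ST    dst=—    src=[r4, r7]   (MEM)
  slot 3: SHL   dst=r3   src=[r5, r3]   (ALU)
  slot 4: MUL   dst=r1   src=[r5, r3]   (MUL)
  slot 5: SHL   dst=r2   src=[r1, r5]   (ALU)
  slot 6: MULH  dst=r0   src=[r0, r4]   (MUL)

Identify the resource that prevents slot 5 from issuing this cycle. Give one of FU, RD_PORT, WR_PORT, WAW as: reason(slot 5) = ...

  0. MEM→r7 ⇒ go  {2A/1Mu/0Ld/1B | 7r 1w}
  1. MUL→r4 ⇒ go  {2A/0Mu/0Ld/1B | 5r 0w}
  2. MEM ⇒ no(FU)  {2A/0Mu/0Ld/1B | 5r 0w}
  3. ALU→r3 ⇒ no(WR_PORT)  {2A/0Mu/0Ld/1B | 5r 0w}
  4. MUL→r1 ⇒ no(FU)  {2A/0Mu/0Ld/1B | 5r 0w}
  5. ALU→r2 ⇒ no(WR_PORT)  {2A/0Mu/0Ld/1B | 5r 0w}
  6. MUL→r0 ⇒ no(FU)  {2A/0Mu/0Ld/1B | 5r 0w}

reason(slot 5) = WR_PORT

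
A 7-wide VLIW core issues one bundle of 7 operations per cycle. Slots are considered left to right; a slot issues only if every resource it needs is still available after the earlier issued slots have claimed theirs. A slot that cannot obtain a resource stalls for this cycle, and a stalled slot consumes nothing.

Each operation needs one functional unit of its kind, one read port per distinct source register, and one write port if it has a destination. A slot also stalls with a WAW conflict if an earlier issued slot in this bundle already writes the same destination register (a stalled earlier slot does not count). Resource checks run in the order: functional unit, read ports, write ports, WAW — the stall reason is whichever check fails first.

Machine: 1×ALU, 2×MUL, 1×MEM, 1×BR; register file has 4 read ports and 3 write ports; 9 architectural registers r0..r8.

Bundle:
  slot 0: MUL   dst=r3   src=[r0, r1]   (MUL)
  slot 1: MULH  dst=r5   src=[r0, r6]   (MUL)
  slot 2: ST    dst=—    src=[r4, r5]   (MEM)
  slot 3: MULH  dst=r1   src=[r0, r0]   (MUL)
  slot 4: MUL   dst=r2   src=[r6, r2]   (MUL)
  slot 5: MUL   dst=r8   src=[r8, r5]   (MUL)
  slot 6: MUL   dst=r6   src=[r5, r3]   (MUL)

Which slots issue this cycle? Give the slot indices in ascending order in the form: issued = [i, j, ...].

(0) want 1×MUL +2rd +1wr — yes → AL1|MU1|ME1|BR1|rd2|wr2
(1) want 1×MUL +2rd +1wr — yes → AL1|MU0|ME1|BR1|rd0|wr1
(2) want 1×MEM +2rd +0wr — RD_PORT → AL1|MU0|ME1|BR1|rd0|wr1
(3) want 1×MUL +1rd +1wr — FU → AL1|MU0|ME1|BR1|rd0|wr1
(4) want 1×MUL +2rd +1wr — FU → AL1|MU0|ME1|BR1|rd0|wr1
(5) want 1×MUL +2rd +1wr — FU → AL1|MU0|ME1|BR1|rd0|wr1
(6) want 1×MUL +2rd +1wr — FU → AL1|MU0|ME1|BR1|rd0|wr1

issued = [0, 1]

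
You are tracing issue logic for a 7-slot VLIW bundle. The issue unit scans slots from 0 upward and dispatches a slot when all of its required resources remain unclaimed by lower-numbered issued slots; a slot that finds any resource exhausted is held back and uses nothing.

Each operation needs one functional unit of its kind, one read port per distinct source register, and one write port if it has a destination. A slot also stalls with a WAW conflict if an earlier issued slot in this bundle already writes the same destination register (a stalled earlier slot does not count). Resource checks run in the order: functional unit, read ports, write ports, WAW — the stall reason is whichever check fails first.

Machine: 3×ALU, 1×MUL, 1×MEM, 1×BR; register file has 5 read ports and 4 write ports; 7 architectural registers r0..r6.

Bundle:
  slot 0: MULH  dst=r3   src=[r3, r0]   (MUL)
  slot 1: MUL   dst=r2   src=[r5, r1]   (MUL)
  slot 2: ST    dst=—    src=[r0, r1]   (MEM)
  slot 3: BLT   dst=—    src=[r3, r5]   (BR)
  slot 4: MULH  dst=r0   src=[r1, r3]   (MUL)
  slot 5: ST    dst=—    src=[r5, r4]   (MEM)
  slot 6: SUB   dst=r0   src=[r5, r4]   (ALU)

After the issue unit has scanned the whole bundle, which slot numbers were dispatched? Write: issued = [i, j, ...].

  0. MUL→r3 ⇒ go  {3A/0Mu/1Ld/1B | 3r 3w}
  1. MUL→r2 ⇒ no(FU)  {3A/0Mu/1Ld/1B | 3r 3w}
  2. MEM ⇒ go  {3A/0Mu/0Ld/1B | 1r 3w}
  3. BR ⇒ no(RD_PORT)  {3A/0Mu/0Ld/1B | 1r 3w}
  4. MUL→r0 ⇒ no(FU)  {3A/0Mu/0Ld/1B | 1r 3w}
  5. MEM ⇒ no(FU)  {3A/0Mu/0Ld/1B | 1r 3w}
  6. ALU→r0 ⇒ no(RD_PORT)  {3A/0Mu/0Ld/1B | 1r 3w}

issued = [0, 2]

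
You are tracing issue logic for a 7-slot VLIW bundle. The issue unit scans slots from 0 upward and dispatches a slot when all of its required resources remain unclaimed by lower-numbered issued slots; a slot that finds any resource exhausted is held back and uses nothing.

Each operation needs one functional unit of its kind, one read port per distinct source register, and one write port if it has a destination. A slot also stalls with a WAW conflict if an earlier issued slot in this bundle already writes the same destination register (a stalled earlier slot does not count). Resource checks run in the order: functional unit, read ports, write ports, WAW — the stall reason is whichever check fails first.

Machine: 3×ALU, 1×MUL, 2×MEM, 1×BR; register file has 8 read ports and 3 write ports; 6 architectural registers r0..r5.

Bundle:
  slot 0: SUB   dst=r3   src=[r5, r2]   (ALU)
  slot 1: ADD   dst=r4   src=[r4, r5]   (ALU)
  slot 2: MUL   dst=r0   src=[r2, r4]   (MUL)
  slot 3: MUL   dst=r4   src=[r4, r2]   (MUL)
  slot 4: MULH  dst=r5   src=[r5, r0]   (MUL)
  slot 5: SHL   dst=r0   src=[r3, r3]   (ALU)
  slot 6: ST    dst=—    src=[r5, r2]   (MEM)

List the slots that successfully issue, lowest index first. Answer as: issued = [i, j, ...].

  0. ALU→r3 ⇒ go  {2A/1Mu/2Ld/1B | 6r 2w}
  1. ALU→r4 ⇒ go  {1A/1Mu/2Ld/1B | 4r 1w}
  2. MUL→r0 ⇒ go  {1A/0Mu/2Ld/1B | 2r 0w}
  3. MUL→r4 ⇒ no(FU)  {1A/0Mu/2Ld/1B | 2r 0w}
  4. MUL→r5 ⇒ no(FU)  {1A/0Mu/2Ld/1B | 2r 0w}
  5. ALU→r0 ⇒ no(WR_PORT)  {1A/0Mu/2Ld/1B | 2r 0w}
  6. MEM ⇒ go  {1A/0Mu/1Ld/1B | 0r 0w}

issued = [0, 1, 2, 6]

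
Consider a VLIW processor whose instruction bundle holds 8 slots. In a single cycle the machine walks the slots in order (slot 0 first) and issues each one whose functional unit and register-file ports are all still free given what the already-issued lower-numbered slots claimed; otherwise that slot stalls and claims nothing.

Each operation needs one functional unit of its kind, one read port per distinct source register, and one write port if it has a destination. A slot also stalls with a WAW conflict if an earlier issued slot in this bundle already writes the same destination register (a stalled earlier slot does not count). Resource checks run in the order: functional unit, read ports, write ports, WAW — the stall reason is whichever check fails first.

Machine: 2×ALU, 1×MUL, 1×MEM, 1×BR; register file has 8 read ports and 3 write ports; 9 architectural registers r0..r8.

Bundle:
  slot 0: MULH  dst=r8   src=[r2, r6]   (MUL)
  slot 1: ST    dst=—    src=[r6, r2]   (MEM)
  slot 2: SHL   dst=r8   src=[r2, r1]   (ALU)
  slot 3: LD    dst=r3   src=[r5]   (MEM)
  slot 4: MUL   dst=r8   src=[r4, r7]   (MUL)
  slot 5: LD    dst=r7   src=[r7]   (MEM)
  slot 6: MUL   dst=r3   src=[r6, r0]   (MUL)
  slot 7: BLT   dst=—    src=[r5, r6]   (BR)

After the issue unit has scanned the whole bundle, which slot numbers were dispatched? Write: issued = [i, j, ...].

slot 0 (MUL): ISSUE — free A2,Mu0,Ld1,B1 rp6 wp2
slot 1 (MEM): ISSUE — free A2,Mu0,Ld0,B1 rp4 wp2
slot 2 (ALU): stall WAW — free A2,Mu0,Ld0,B1 rp4 wp2
slot 3 (MEM): stall FU — free A2,Mu0,Ld0,B1 rp4 wp2
slot 4 (MUL): stall FU — free A2,Mu0,Ld0,B1 rp4 wp2
slot 5 (MEM): stall FU — free A2,Mu0,Ld0,B1 rp4 wp2
slot 6 (MUL): stall FU — free A2,Mu0,Ld0,B1 rp4 wp2
slot 7 (BR): ISSUE — free A2,Mu0,Ld0,B0 rp2 wp2

issued = [0, 1, 7]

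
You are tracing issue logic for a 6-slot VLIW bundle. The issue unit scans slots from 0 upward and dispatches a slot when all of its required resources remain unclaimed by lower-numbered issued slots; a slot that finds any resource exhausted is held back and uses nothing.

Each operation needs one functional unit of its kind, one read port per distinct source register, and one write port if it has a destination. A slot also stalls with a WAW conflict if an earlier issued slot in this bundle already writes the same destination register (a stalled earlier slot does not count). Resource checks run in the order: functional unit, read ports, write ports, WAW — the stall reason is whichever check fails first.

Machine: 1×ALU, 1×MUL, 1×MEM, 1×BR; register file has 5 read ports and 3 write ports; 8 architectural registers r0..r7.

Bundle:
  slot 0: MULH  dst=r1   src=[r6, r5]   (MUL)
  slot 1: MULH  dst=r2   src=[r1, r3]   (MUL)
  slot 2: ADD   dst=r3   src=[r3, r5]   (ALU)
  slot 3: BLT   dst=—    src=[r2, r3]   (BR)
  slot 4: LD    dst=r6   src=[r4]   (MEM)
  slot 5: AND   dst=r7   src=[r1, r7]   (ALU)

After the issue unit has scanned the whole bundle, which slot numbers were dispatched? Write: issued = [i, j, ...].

(0) want 1×MUL +2rd +1wr — yes → AL1|MU0|ME1|BR1|rd3|wr2
(1) want 1×MUL +2rd +1wr — FU → AL1|MU0|ME1|BR1|rd3|wr2
(2) want 1×ALU +2rd +1wr — yes → AL0|MU0|ME1|BR1|rd1|wr1
(3) want 1×BR +2rd +0wr — RD_PORT → AL0|MU0|ME1|BR1|rd1|wr1
(4) want 1×MEM +1rd +1wr — yes → AL0|MU0|ME0|BR1|rd0|wr0
(5) want 1×ALU +2rd +1wr — FU → AL0|MU0|ME0|BR1|rd0|wr0

issued = [0, 2, 4]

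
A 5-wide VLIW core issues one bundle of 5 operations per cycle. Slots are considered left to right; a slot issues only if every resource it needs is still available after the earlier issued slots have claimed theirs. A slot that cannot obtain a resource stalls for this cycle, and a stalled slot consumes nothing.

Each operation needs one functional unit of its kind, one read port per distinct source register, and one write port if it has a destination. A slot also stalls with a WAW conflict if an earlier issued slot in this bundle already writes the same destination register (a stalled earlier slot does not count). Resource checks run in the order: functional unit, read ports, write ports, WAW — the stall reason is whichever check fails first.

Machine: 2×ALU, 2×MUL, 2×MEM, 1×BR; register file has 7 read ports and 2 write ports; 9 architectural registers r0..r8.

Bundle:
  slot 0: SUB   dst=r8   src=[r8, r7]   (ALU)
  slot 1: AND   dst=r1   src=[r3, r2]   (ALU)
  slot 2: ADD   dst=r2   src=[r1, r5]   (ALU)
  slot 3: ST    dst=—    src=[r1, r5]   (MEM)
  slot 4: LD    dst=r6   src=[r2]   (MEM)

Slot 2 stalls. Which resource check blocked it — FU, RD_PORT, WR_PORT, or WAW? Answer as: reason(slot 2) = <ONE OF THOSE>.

  0. ALU→r8 ⇒ go  {1A/2Mu/2Ld/1B | 5r 1w}
  1. ALU→r1 ⇒ go  {0A/2Mu/2Ld/1B | 3r 0w}
  2. ALU→r2 ⇒ no(FU)  {0A/2Mu/2Ld/1B | 3r 0w}
  3. MEM ⇒ go  {0A/2Mu/1Ld/1B | 1r 0w}
  4. MEM→r6 ⇒ no(WR_PORT)  {0A/2Mu/1Ld/1B | 1r 0w}

reason(slot 2) = FU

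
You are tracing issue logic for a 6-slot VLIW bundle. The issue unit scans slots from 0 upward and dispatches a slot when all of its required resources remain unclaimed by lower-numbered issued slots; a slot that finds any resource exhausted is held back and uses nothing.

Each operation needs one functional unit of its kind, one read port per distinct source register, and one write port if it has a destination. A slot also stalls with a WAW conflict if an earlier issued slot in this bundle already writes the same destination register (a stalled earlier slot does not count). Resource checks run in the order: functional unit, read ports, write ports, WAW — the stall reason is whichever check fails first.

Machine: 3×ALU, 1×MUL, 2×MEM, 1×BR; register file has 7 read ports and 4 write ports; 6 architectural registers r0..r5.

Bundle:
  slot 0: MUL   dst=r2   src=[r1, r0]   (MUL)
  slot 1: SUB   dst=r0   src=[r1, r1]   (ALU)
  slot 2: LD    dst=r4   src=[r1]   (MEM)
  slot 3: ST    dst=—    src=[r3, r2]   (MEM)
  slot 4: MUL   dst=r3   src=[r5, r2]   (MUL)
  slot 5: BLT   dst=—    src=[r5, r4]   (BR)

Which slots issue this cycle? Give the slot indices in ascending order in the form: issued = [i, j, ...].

issued = [0, 1, 2, 3]

[0] MUL needs rd=2 wr=1: ok; after: ALU=3 MUL=0 MEM=2 BR=1, R=5, W=3
[1] ALU needs rd=1 wr=1: ok; after: ALU=2 MUL=0 MEM=2 BR=1, R=4, W=2
[2] MEM needs rd=1 wr=1: ok; after: ALU=2 MUL=0 MEM=1 BR=1, R=3, W=1
[3] MEM needs rd=2 wr=0: ok; after: ALU=2 MUL=0 MEM=0 BR=1, R=1, W=1
[4] MUL needs rd=2 wr=1: FU; after: ALU=2 MUL=0 MEM=0 BR=1, R=1, W=1
[5] BR needs rd=2 wr=0: RD_PORT; after: ALU=2 MUL=0 MEM=0 BR=1, R=1, W=1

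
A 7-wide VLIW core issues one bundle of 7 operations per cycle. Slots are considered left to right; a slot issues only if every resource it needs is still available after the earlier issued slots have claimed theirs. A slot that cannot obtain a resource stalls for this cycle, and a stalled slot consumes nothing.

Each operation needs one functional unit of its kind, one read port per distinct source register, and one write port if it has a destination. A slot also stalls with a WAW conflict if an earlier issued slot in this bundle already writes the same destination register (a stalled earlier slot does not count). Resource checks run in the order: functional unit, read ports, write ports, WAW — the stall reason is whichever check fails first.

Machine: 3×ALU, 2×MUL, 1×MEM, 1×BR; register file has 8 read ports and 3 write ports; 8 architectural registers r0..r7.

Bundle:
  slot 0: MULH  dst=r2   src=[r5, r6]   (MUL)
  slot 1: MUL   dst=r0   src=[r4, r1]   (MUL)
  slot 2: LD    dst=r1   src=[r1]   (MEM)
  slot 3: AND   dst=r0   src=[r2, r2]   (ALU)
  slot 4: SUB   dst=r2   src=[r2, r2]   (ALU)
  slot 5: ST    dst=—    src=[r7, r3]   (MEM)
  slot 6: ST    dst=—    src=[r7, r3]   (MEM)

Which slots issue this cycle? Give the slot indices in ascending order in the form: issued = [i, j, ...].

issued = [0, 1, 2]

slot 0 (MUL): ISSUE — free A3,Mu1,Ld1,B1 rp6 wp2
slot 1 (MUL): ISSUE — free A3,Mu0,Ld1,B1 rp4 wp1
slot 2 (MEM): ISSUE — free A3,Mu0,Ld0,B1 rp3 wp0
slot 3 (ALU): stall WR_PORT — free A3,Mu0,Ld0,B1 rp3 wp0
slot 4 (ALU): stall WR_PORT — free A3,Mu0,Ld0,B1 rp3 wp0
slot 5 (MEM): stall FU — free A3,Mu0,Ld0,B1 rp3 wp0
slot 6 (MEM): stall FU — free A3,Mu0,Ld0,B1 rp3 wp0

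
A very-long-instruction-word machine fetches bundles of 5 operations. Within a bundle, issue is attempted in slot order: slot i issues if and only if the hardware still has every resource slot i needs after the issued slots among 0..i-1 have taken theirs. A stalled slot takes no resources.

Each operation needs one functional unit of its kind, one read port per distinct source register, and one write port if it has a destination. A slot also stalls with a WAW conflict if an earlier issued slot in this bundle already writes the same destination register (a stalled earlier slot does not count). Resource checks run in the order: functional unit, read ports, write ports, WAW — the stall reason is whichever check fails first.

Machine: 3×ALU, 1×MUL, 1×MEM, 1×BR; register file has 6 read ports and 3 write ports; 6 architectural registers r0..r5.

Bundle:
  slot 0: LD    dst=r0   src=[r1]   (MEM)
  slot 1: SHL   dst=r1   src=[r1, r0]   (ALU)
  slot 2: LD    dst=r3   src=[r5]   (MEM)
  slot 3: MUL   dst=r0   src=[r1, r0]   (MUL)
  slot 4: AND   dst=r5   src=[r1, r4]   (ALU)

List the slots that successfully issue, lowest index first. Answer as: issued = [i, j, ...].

issued = [0, 1, 4]

(0) want 1×MEM +1rd +1wr — yes → AL3|MU1|ME0|BR1|rd5|wr2
(1) want 1×ALU +2rd +1wr — yes → AL2|MU1|ME0|BR1|rd3|wr1
(2) want 1×MEM +1rd +1wr — FU → AL2|MU1|ME0|BR1|rd3|wr1
(3) want 1×MUL +2rd +1wr — WAW → AL2|MU1|ME0|BR1|rd3|wr1
(4) want 1×ALU +2rd +1wr — yes → AL1|MU1|ME0|BR1|rd1|wr0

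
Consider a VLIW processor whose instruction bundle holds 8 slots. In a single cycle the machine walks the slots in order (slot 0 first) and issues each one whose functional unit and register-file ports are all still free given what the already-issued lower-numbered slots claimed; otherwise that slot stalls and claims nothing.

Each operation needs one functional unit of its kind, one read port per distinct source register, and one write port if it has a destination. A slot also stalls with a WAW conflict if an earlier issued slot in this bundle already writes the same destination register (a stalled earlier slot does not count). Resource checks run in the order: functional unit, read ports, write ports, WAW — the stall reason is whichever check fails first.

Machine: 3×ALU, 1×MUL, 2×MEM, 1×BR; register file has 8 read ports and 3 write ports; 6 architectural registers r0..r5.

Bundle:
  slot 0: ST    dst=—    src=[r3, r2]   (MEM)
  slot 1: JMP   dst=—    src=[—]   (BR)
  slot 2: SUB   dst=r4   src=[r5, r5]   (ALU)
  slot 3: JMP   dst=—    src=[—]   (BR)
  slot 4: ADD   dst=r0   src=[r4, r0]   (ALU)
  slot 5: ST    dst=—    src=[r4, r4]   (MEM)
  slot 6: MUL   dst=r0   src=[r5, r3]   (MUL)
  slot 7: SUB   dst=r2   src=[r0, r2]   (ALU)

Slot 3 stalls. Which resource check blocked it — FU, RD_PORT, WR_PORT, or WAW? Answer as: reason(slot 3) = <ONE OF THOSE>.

reason(slot 3) = FU

slot 0 (MEM): ISSUE — free A3,Mu1,Ld1,B1 rp6 wp3
slot 1 (BR): ISSUE — free A3,Mu1,Ld1,B0 rp6 wp3
slot 2 (ALU): ISSUE — free A2,Mu1,Ld1,B0 rp5 wp2
slot 3 (BR): stall FU — free A2,Mu1,Ld1,B0 rp5 wp2
slot 4 (ALU): ISSUE — free A1,Mu1,Ld1,B0 rp3 wp1
slot 5 (MEM): ISSUE — free A1,Mu1,Ld0,B0 rp2 wp1
slot 6 (MUL): stall WAW — free A1,Mu1,Ld0,B0 rp2 wp1
slot 7 (ALU): ISSUE — free A0,Mu1,Ld0,B0 rp0 wp0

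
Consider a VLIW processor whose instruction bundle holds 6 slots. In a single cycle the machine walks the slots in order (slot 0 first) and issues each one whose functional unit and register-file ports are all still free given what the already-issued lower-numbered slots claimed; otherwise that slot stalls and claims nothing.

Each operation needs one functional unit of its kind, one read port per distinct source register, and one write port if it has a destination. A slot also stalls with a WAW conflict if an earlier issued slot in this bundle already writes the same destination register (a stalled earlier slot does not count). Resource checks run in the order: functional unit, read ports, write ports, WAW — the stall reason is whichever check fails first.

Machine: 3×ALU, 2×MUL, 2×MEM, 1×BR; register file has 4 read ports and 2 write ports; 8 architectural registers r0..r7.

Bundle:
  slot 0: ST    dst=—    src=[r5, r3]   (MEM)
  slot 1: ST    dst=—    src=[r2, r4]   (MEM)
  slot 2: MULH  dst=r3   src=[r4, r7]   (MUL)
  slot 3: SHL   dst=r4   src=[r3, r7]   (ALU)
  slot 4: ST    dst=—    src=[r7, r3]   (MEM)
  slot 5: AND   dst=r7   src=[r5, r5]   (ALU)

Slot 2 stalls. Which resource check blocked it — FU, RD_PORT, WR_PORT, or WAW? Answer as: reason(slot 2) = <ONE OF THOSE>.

(0) want 1×MEM +2rd +0wr — yes → AL3|MU2|ME1|BR1|rd2|wr2
(1) want 1×MEM +2rd +0wr — yes → AL3|MU2|ME0|BR1|rd0|wr2
(2) want 1×MUL +2rd +1wr — RD_PORT → AL3|MU2|ME0|BR1|rd0|wr2
(3) want 1×ALU +2rd +1wr — RD_PORT → AL3|MU2|ME0|BR1|rd0|wr2
(4) want 1×MEM +2rd +0wr — FU → AL3|MU2|ME0|BR1|rd0|wr2
(5) want 1×ALU +1rd +1wr — RD_PORT → AL3|MU2|ME0|BR1|rd0|wr2

reason(slot 2) = RD_PORT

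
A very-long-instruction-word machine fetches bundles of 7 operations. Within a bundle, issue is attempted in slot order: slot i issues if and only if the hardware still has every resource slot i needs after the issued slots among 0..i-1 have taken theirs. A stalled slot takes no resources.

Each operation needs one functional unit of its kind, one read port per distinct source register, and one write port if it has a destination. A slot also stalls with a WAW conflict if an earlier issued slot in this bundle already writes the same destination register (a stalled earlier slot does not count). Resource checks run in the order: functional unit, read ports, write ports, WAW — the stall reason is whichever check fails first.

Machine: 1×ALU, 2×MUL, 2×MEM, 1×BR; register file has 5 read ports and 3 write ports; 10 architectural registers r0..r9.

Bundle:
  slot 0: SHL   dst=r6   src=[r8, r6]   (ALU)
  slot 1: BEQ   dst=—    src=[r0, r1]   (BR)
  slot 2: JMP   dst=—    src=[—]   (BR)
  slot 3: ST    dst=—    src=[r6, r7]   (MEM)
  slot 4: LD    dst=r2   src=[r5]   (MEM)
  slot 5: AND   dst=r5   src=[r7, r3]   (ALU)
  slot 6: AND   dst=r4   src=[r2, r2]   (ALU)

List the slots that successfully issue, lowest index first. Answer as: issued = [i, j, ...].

issued = [0, 1, 4]

[0] ALU needs rd=2 wr=1: ok; after: ALU=0 MUL=2 MEM=2 BR=1, R=3, W=2
[1] BR needs rd=2 wr=0: ok; after: ALU=0 MUL=2 MEM=2 BR=0, R=1, W=2
[2] BR needs rd=0 wr=0: FU; after: ALU=0 MUL=2 MEM=2 BR=0, R=1, W=2
[3] MEM needs rd=2 wr=0: RD_PORT; after: ALU=0 MUL=2 MEM=2 BR=0, R=1, W=2
[4] MEM needs rd=1 wr=1: ok; after: ALU=0 MUL=2 MEM=1 BR=0, R=0, W=1
[5] ALU needs rd=2 wr=1: FU; after: ALU=0 MUL=2 MEM=1 BR=0, R=0, W=1
[6] ALU needs rd=1 wr=1: FU; after: ALU=0 MUL=2 MEM=1 BR=0, R=0, W=1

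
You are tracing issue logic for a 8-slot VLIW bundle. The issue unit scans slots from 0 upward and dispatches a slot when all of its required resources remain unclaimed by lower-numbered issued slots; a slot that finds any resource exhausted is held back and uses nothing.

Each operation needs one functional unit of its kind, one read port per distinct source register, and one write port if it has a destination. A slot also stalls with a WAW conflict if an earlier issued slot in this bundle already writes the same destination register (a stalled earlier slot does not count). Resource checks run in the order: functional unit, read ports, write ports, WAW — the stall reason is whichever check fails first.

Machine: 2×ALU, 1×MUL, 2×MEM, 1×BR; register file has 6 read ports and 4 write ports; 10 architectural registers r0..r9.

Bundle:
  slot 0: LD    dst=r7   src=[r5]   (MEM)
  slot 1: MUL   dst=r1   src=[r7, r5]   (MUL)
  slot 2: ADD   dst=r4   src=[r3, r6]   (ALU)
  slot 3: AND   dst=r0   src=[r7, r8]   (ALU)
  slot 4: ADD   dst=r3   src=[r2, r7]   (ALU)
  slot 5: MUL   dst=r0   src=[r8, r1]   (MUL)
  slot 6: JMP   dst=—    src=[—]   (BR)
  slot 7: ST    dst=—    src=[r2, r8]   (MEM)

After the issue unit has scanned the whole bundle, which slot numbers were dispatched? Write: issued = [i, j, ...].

issued = [0, 1, 2, 6]

#0 MEM src=r5 dispatched  <A:2 Mu:1 Ld:1 B:1 rd:5 wr:3>
#1 MUL src=r7,r5 dispatched  <A:2 Mu:0 Ld:1 B:1 rd:3 wr:2>
#2 ALU src=r3,r6 dispatched  <A:1 Mu:0 Ld:1 B:1 rd:1 wr:1>
#3 ALU src=r7,r8 held:RD_PORT  <A:1 Mu:0 Ld:1 B:1 rd:1 wr:1>
#4 ALU src=r2,r7 held:RD_PORT  <A:1 Mu:0 Ld:1 B:1 rd:1 wr:1>
#5 MUL src=r8,r1 held:FU  <A:1 Mu:0 Ld:1 B:1 rd:1 wr:1>
#6 BR src=- dispatched  <A:1 Mu:0 Ld:1 B:0 rd:1 wr:1>
#7 MEM src=r2,r8 held:RD_PORT  <A:1 Mu:0 Ld:1 B:0 rd:1 wr:1>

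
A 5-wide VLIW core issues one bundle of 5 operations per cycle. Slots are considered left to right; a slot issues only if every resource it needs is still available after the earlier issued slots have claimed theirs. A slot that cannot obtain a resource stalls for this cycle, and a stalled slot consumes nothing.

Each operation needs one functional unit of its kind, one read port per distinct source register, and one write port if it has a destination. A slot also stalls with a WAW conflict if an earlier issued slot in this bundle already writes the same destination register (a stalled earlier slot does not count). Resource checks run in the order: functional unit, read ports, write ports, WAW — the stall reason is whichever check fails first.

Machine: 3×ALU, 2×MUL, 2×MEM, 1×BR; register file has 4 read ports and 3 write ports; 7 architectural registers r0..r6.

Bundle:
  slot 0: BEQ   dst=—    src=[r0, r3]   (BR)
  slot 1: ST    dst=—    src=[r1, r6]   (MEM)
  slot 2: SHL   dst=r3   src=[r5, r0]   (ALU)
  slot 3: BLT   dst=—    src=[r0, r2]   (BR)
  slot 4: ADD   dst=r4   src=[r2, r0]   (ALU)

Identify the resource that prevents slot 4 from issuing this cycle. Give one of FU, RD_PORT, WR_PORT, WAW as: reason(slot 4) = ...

[0] BR needs rd=2 wr=0: ok; after: ALU=3 MUL=2 MEM=2 BR=0, R=2, W=3
[1] MEM needs rd=2 wr=0: ok; after: ALU=3 MUL=2 MEM=1 BR=0, R=0, W=3
[2] ALU needs rd=2 wr=1: RD_PORT; after: ALU=3 MUL=2 MEM=1 BR=0, R=0, W=3
[3] BR needs rd=2 wr=0: FU; after: ALU=3 MUL=2 MEM=1 BR=0, R=0, W=3
[4] ALU needs rd=2 wr=1: RD_PORT; after: ALU=3 MUL=2 MEM=1 BR=0, R=0, W=3

reason(slot 4) = RD_PORT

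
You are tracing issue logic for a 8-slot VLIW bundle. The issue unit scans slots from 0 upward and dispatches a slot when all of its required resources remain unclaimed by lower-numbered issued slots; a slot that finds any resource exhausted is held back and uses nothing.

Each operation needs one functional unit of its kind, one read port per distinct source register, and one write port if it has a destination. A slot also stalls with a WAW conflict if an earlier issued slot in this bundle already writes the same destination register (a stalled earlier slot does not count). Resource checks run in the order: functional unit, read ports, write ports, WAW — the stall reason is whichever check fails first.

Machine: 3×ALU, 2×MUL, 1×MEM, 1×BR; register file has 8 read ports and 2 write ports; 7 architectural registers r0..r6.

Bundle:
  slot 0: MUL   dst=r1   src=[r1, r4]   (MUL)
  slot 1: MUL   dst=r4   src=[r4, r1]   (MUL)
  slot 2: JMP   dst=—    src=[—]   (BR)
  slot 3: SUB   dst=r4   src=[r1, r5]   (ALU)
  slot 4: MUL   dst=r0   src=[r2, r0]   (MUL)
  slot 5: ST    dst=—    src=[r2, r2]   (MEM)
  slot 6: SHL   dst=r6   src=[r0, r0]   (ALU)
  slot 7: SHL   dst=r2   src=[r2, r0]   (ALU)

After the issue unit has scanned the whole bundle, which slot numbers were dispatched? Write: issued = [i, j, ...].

issued = [0, 1, 2, 5]

slot 0 (MUL): ISSUE — free A3,Mu1,Ld1,B1 rp6 wp1
slot 1 (MUL): ISSUE — free A3,Mu0,Ld1,B1 rp4 wp0
slot 2 (BR): ISSUE — free A3,Mu0,Ld1,B0 rp4 wp0
slot 3 (ALU): stall WR_PORT — free A3,Mu0,Ld1,B0 rp4 wp0
slot 4 (MUL): stall FU — free A3,Mu0,Ld1,B0 rp4 wp0
slot 5 (MEM): ISSUE — free A3,Mu0,Ld0,B0 rp3 wp0
slot 6 (ALU): stall WR_PORT — free A3,Mu0,Ld0,B0 rp3 wp0
slot 7 (ALU): stall WR_PORT — free A3,Mu0,Ld0,B0 rp3 wp0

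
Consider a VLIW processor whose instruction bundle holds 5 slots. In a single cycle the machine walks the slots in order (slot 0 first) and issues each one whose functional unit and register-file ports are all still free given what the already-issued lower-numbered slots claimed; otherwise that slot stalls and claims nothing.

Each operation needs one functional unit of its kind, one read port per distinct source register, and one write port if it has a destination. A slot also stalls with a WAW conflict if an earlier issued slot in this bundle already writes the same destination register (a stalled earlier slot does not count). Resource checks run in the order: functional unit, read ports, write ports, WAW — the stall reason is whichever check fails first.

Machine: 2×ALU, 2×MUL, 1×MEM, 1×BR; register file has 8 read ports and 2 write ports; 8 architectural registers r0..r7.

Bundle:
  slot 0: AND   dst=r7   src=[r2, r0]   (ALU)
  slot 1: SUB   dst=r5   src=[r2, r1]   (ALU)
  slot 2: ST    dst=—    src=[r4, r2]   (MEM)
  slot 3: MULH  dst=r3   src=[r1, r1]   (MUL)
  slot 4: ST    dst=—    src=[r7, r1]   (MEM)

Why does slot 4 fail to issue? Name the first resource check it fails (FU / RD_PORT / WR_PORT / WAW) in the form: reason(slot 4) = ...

slot 0 (ALU): ISSUE — free A1,Mu2,Ld1,B1 rp6 wp1
slot 1 (ALU): ISSUE — free A0,Mu2,Ld1,B1 rp4 wp0
slot 2 (MEM): ISSUE — free A0,Mu2,Ld0,B1 rp2 wp0
slot 3 (MUL): stall WR_PORT — free A0,Mu2,Ld0,B1 rp2 wp0
slot 4 (MEM): stall FU — free A0,Mu2,Ld0,B1 rp2 wp0

reason(slot 4) = FU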